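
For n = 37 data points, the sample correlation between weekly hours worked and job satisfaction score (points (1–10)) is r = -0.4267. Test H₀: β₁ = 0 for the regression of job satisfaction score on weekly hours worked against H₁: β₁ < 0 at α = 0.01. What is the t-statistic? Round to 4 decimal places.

t = r·√(n − 2)/√(1 − r²) = -0.4267·√35/√0.817927 = -2.7913.
df = n − 2 = 35.
One-sided p ≈ 0.0042, which is < 0.01, so reject H₀.
There is evidence of a linear association between weekly hours worked and job satisfaction score.

t = -2.7913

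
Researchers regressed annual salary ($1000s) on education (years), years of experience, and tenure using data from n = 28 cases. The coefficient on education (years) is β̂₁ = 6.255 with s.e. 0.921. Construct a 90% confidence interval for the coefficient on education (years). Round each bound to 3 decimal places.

df = n − k − 1 = 28 − 3 − 1 = 24.
t* = t_{0.05, 24} = 1.710882.
Margin = t* × SE = 1.710882 × 0.921 = 1.57572.
CI: 6.255 ± 1.57572 → (4.679, 7.831).
With 90% confidence, each one-unit increase in education (years) is associated with a change of between 4.679 and 7.831 $1000s in annual salary, holding the other predictors fixed.

(4.679, 7.831)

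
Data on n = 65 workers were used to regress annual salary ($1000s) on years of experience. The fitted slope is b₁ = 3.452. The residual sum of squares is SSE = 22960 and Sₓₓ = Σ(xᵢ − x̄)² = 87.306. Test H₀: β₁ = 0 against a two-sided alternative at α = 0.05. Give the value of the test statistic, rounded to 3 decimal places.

t = 1.690

MSE = SSE/(n − 2) = 22960/63 = 364.444.
SE(b₁) = √(MSE/Sₓₓ) = √(364.444/87.306) = 2.04312.
t = 3.452 / 2.04312 = 1.690.
df = n − 2 = 63.
Two-sided p ≈ 0.0961, which is ≥ 0.05, so fail to reject H₀.
The data do not give significant evidence of an association between years of experience and annual salary.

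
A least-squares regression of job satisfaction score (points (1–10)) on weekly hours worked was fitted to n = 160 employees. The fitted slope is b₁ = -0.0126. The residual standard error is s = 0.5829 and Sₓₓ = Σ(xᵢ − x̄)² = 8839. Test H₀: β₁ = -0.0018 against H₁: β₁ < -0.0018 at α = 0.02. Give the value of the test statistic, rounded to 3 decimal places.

t = -1.742

SE(b₁) = s/√Sₓₓ = 0.5829/√8839 = 0.00620001.
t = (-0.0126 − (-0.0018)) / 0.00620001 = -1.742.
df = n − 2 = 158.
One-sided p ≈ 0.0417, which is ≥ 0.02, so fail to reject H₀.
The data do not give significant evidence that the true slope on weekly hours worked is below -0.0018 points (1–10) per unit.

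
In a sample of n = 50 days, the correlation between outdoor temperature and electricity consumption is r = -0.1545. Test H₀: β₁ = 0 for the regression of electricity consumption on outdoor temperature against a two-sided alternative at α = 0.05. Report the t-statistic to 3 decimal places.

t = r·√(n − 2)/√(1 − r²) = -0.1545·√48/√0.97613 = -1.083.
df = n − 2 = 48.
Two-sided p ≈ 0.2840, which is ≥ 0.05, so fail to reject H₀.
The data do not give significant evidence of a linear association between outdoor temperature and electricity consumption.

t = -1.083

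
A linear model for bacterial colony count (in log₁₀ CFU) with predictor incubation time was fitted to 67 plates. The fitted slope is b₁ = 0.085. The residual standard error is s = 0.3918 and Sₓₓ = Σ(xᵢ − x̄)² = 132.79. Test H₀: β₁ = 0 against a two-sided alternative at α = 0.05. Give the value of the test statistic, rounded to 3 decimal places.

SE(b₁) = s/√Sₓₓ = 0.3918/√132.79 = 0.0340002.
t = 0.085 / 0.0340002 = 2.500.
df = n − 2 = 65.
Two-sided p ≈ 0.0150, which is < 0.05, so reject H₀.
There is evidence that incubation time is associated with bacterial colony count.

t = 2.500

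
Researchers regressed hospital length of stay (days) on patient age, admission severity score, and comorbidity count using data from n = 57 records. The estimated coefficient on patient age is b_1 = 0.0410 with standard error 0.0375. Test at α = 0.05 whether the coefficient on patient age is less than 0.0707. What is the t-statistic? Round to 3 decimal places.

H₀: β₁ = 0.0707 vs H₁: β₁ < 0.0707.
t = (b_1 − β₁⁰)/SE = (0.0410 − 0.0707) / 0.0375 = -0.792.
df = n − k − 1 = 57 − 3 − 1 = 53.
One-sided p ≈ 0.2159, which is ≥ 0.05, so fail to reject H₀.
The data do not give significant evidence that the true slope on patient age is below 0.0707 days per unit, holding the other predictors fixed.

t = -0.792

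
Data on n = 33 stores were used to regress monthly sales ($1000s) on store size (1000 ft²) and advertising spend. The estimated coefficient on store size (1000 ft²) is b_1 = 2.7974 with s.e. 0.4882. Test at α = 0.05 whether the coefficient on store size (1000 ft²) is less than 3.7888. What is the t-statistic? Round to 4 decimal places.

H₀: β₁ = 3.7888 vs H₁: β₁ < 3.7888.
t = (b_1 − β₁⁰)/SE = (2.7974 − 3.7888) / 0.4882 = -2.0307.
df = n − k − 1 = 33 − 2 − 1 = 30.
One-sided p ≈ 0.0256, which is < 0.05, so reject H₀.
There is evidence that the true slope on store size (1000 ft²) is below 3.7888 $1000s per unit, holding the other predictors fixed.

t = -2.0307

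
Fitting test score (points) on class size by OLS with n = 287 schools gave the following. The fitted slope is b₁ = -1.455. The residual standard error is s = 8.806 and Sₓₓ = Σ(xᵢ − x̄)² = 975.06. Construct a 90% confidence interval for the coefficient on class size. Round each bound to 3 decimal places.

SE(b₁) = s/√Sₓₓ = 8.806/√975.06 = 0.282009.
df = n − 2 = 285.
t* = t_{0.05, 285} = 1.650218.
Margin = t* × SE = 1.650218 × 0.282009 = 0.46538.
CI: -1.455 ± 0.46538 → (-1.920, -0.990).
With 90% confidence, each one-unit increase in class size is associated with a change of between -1.920 and -0.990 points in test score.

(-1.920, -0.990)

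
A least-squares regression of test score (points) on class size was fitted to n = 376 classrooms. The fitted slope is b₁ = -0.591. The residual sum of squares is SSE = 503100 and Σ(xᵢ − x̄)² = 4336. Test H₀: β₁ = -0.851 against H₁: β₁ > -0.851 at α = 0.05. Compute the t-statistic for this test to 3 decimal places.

t = 0.467

MSE = SSE/(n − 2) = 503100/374 = 1345.19.
SE(b₁) = √(MSE/Sₓₓ) = √(1345.19/4336) = 0.556989.
t = (-0.591 − (-0.851)) / 0.556989 = 0.467.
df = n − 2 = 374.
One-sided p ≈ 0.3205, which is ≥ 0.05, so fail to reject H₀.
The data do not give significant evidence that the true slope on class size exceeds -0.851 points per unit.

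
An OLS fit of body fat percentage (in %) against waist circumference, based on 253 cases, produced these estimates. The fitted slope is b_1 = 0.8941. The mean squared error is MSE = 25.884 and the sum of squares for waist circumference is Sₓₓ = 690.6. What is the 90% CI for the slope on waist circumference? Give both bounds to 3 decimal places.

(0.574, 1.214)

SE(b_1) = √(MSE/Sₓₓ) = √(25.884/690.6) = 0.193599.
df = n − 2 = 251.
t* = t_{0.05, 251} = 1.650947.
Margin = t* × SE = 1.650947 × 0.193599 = 0.31962.
CI: 0.8941 ± 0.31962 → (0.574, 1.214).
With 90% confidence, each one-unit increase in waist circumference is associated with a change of between 0.574 and 1.214 % in body fat percentage.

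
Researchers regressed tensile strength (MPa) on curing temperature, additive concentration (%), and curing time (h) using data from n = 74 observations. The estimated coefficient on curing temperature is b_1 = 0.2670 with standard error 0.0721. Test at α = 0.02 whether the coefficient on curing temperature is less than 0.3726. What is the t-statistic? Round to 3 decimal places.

t = -1.465

H₀: β₁ = 0.3726 vs H₁: β₁ < 0.3726.
t = (b_1 − β₁⁰)/SE = (0.2670 − 0.3726) / 0.0721 = -1.465.
df = n − k − 1 = 74 − 3 − 1 = 70.
One-sided p ≈ 0.0737, which is ≥ 0.02, so fail to reject H₀.
The data do not give significant evidence that the true slope on curing temperature is below 0.3726 MPa per unit, holding the other predictors fixed.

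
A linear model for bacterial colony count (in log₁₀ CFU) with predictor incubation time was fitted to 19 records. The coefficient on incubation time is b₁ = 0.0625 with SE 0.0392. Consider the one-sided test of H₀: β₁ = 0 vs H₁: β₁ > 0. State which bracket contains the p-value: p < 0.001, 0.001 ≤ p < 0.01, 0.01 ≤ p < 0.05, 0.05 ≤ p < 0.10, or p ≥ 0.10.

t = 0.0625 / 0.0392 = 1.594.
df = n − 2 = 19 − 2 = 17.
One-sided p = P(T_{17} > t) ≈ 0.0646.
So 0.05 ≤ p < 0.10.

0.05 ≤ p < 0.10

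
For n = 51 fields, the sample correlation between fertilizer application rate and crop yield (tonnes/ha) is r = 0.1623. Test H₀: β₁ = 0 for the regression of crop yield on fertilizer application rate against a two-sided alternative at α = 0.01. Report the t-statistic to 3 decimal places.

t = r·√(n − 2)/√(1 − r²) = 0.1623·√49/√0.973659 = 1.151.
df = n − 2 = 49.
Two-sided p ≈ 0.2552, which is ≥ 0.01, so fail to reject H₀.
The data do not give significant evidence of a linear association between fertilizer application rate and crop yield.

t = 1.151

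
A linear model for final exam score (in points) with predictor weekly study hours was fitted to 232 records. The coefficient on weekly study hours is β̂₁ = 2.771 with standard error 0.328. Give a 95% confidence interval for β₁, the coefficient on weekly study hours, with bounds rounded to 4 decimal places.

df = n − 2 = 232 − 2 = 230.
t* = t_{0.025, 230} = 1.970332.
Margin = t* × SE = 1.970332 × 0.328 = 0.646269.
CI: 2.771 ± 0.646269 → (2.1247, 3.4173).
With 95% confidence, each one-unit increase in weekly study hours is associated with a change of between 2.1247 and 3.4173 points in final exam score.

(2.1247, 3.4173)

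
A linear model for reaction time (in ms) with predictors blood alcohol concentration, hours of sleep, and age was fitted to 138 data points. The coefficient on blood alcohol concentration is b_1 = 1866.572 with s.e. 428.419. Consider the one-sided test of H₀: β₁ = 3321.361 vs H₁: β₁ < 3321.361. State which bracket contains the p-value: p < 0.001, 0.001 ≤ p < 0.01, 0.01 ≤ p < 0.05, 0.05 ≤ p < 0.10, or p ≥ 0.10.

t = (1866.572 − 3321.361) / 428.419 = -3.396.
df = n − k − 1 = 138 − 3 − 1 = 134.
One-sided p = P(T_{134} < t) ≈ 0.0005.
So p < 0.001.

p < 0.001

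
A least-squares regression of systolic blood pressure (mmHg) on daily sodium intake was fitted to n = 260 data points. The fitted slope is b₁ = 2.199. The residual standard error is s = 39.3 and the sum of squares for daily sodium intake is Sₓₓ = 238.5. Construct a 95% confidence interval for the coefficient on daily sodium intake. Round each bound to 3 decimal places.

(-2.812, 7.210)

SE(b₁) = s/√Sₓₓ = 39.3/√238.5 = 2.54477.
df = n − 2 = 258.
t* = t_{0.025, 258} = 1.969201.
Margin = t* × SE = 1.969201 × 2.54477 = 5.01116.
CI: 2.199 ± 5.01116 → (-2.812, 7.210).
With 95% confidence, each one-unit increase in daily sodium intake is associated with a change of between -2.812 and 7.210 mmHg in systolic blood pressure.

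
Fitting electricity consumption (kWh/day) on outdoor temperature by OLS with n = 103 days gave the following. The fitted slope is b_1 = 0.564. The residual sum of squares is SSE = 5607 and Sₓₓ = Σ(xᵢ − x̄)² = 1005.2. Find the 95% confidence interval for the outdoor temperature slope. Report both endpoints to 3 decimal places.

(0.098, 1.030)

MSE = SSE/(n − 2) = 5607/101 = 55.5149.
SE(b_1) = √(MSE/Sₓₓ) = √(55.5149/1005.2) = 0.235006.
df = n − 2 = 101.
t* = t_{0.025, 101} = 1.983731.
Margin = t* × SE = 1.983731 × 0.235006 = 0.46619.
CI: 0.564 ± 0.46619 → (0.098, 1.030).
With 95% confidence, each one-unit increase in outdoor temperature is associated with a change of between 0.098 and 1.030 kWh/day in electricity consumption.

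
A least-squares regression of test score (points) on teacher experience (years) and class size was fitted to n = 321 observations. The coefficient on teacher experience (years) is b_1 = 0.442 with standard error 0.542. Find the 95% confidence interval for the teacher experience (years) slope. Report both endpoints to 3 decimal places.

df = n − k − 1 = 321 − 2 − 1 = 318.
t* = t_{0.025, 318} = 1.967452.
Margin = t* × SE = 1.967452 × 0.542 = 1.06636.
CI: 0.442 ± 1.06636 → (-0.624, 1.508).
With 95% confidence, each one-unit increase in teacher experience (years) is associated with a change of between -0.624 and 1.508 points in test score, holding the other predictors fixed.

(-0.624, 1.508)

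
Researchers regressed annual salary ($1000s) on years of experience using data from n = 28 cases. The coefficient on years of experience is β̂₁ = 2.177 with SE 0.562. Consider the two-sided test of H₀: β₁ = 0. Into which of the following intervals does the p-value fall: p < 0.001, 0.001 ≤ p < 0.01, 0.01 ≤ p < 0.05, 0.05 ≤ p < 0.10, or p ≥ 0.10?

p < 0.001

t = 2.177 / 0.562 = 3.874.
df = n − 2 = 28 − 2 = 26.
Two-sided p = 2·P(T_{26} > |t|) ≈ 0.0006.
So p < 0.001.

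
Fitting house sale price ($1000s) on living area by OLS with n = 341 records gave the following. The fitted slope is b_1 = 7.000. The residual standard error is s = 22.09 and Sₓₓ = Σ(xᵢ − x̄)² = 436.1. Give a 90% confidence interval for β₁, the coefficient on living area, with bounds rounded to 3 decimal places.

SE(b_1) = s/√Sₓₓ = 22.09/√436.1 = 1.0578.
df = n − 2 = 339.
t* = t_{0.05, 339} = 1.649361.
Margin = t* × SE = 1.649361 × 1.0578 = 1.74469.
CI: 7.000 ± 1.74469 → (5.255, 8.745).
With 90% confidence, each one-unit increase in living area is associated with a change of between 5.255 and 8.745 $1000s in house sale price.

(5.255, 8.745)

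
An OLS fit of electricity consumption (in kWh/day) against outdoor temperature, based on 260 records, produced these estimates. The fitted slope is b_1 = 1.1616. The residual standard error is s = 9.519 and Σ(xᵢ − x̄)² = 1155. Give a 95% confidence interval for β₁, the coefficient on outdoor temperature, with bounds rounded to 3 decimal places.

(0.610, 1.713)

SE(b_1) = s/√Sₓₓ = 9.519/√1155 = 0.280092.
df = n − 2 = 258.
t* = t_{0.025, 258} = 1.969201.
Margin = t* × SE = 1.969201 × 0.280092 = 0.55156.
CI: 1.1616 ± 0.55156 → (0.610, 1.713).
With 95% confidence, each one-unit increase in outdoor temperature is associated with a change of between 0.610 and 1.713 kWh/day in electricity consumption.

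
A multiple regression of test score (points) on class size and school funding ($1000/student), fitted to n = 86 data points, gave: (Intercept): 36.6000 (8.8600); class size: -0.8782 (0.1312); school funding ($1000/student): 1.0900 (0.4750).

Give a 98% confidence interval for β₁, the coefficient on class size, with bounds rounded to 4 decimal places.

Read off: b = -0.8782, SE = 0.1312 for class size.
df = n − k − 1 = 86 − 2 − 1 = 83.
t* = t_{0.01, 83} = 2.372119.
Margin = t* × SE = 2.372119 × 0.1312 = 0.311222.
CI: -0.8782 ± 0.311222 → (-1.1894, -0.5670).

(-1.1894, -0.5670)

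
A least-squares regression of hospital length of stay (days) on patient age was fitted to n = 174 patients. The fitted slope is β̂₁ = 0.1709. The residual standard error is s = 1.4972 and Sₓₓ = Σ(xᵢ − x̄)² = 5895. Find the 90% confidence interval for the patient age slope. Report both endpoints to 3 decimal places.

(0.139, 0.203)

SE(β̂₁) = s/√Sₓₓ = 1.4972/√5895 = 0.0195001.
df = n − 2 = 172.
t* = t_{0.05, 172} = 1.653761.
Margin = t* × SE = 1.653761 × 0.0195001 = 0.03225.
CI: 0.1709 ± 0.03225 → (0.139, 0.203).
With 90% confidence, each one-unit increase in patient age is associated with a change of between 0.139 and 0.203 days in hospital length of stay.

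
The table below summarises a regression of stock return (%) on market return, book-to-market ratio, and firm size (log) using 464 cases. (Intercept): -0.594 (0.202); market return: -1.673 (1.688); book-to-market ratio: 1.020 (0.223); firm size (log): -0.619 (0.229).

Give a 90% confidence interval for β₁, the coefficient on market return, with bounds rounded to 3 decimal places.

(-4.455, 1.109)

Read off: b = -1.673, SE = 1.688 for market return.
df = n − k − 1 = 464 − 3 − 1 = 460.
t* = t_{0.05, 460} = 1.648173.
Margin = t* × SE = 1.648173 × 1.688 = 2.78212.
CI: -1.673 ± 2.78212 → (-4.455, 1.109).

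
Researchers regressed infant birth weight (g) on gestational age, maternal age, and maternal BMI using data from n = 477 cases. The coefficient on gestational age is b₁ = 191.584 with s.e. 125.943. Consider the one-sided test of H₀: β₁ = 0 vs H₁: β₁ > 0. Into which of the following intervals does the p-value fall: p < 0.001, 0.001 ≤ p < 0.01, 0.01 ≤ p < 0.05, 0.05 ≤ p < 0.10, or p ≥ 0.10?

0.05 ≤ p < 0.10

t = 191.584 / 125.943 = 1.521.
df = n − k − 1 = 477 − 3 − 1 = 473.
One-sided p = P(T_{473} > t) ≈ 0.0644.
So 0.05 ≤ p < 0.10.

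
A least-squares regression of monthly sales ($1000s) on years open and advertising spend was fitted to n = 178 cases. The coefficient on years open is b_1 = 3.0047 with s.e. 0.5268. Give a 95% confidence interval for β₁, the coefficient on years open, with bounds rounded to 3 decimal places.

df = n − k − 1 = 178 − 2 − 1 = 175.
t* = t_{0.025, 175} = 1.973612.
Margin = t* × SE = 1.973612 × 0.5268 = 1.03970.
CI: 3.0047 ± 1.03970 → (1.965, 4.044).
With 95% confidence, each one-unit increase in years open is associated with a change of between 1.965 and 4.044 $1000s in monthly sales, holding the other predictors fixed.

(1.965, 4.044)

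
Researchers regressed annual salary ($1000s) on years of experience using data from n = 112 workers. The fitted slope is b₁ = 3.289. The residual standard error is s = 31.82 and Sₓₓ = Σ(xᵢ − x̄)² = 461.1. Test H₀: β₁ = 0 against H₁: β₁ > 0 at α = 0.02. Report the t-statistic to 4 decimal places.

SE(b₁) = s/√Sₓₓ = 31.82/√461.1 = 1.48184.
t = 3.289 / 1.48184 = 2.2195.
df = n − 2 = 110.
One-sided p ≈ 0.0143, which is < 0.02, so reject H₀.
There is evidence that the true slope on years of experience is positive.

t = 2.2195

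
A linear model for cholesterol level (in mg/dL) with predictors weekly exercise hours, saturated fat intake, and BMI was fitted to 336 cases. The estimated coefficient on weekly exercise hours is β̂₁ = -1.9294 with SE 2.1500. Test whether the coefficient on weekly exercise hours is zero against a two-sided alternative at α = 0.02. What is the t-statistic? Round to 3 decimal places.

H₀: β₁ = 0 vs H₁: β₁ ≠ 0.
t = (β̂₁ − β₁⁰)/SE = -1.9294 / 2.1500 = -0.897.
df = n − k − 1 = 336 − 3 − 1 = 332.
Two-sided p ≈ 0.3702, which is ≥ 0.02, so fail to reject H₀.
The data do not give significant evidence of an association between weekly exercise hours and cholesterol level, after adjusting for the other predictors.

t = -0.897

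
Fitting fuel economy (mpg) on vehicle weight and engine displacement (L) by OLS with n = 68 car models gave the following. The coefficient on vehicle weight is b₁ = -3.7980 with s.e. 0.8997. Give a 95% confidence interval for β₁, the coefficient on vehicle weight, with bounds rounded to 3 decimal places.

(-5.595, -2.001)

df = n − k − 1 = 68 − 2 − 1 = 65.
t* = t_{0.025, 65} = 1.997138.
Margin = t* × SE = 1.997138 × 0.8997 = 1.79682.
CI: -3.7980 ± 1.79682 → (-5.595, -2.001).
With 95% confidence, each one-unit increase in vehicle weight is associated with a change of between -5.595 and -2.001 mpg in fuel economy, holding the other predictors fixed.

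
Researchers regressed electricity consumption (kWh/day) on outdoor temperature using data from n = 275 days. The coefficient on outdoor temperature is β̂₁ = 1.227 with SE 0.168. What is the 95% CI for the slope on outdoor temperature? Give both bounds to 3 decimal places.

df = n − 2 = 275 − 2 = 273.
t* = t_{0.025, 273} = 1.968692.
Margin = t* × SE = 1.968692 × 0.168 = 0.33074.
CI: 1.227 ± 0.33074 → (0.896, 1.558).
With 95% confidence, each one-unit increase in outdoor temperature is associated with a change of between 0.896 and 1.558 kWh/day in electricity consumption.

(0.896, 1.558)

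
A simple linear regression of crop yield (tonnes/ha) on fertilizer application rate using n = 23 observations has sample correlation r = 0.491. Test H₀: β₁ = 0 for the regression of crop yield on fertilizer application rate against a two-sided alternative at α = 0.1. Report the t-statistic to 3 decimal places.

t = r·√(n − 2)/√(1 − r²) = 0.491·√21/√0.758919 = 2.583.
df = n − 2 = 21.
Two-sided p ≈ 0.0174, which is < 0.1, so reject H₀.
There is evidence of a linear association between fertilizer application rate and crop yield.

t = 2.583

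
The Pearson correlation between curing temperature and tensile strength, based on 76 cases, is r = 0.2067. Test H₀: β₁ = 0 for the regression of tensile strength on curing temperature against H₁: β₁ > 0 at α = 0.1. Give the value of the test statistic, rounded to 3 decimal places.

t = 1.817

t = r·√(n − 2)/√(1 − r²) = 0.2067·√74/√0.957275 = 1.817.
df = n − 2 = 74.
One-sided p ≈ 0.0366, which is < 0.1, so reject H₀.
There is evidence of a linear association between curing temperature and tensile strength.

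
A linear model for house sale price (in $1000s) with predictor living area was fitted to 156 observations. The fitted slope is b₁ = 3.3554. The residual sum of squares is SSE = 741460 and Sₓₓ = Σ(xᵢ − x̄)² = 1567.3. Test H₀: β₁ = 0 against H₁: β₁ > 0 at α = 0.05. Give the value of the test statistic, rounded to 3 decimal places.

t = 1.914

MSE = SSE/(n − 2) = 741460/154 = 4814.68.
SE(b₁) = √(MSE/Sₓₓ) = √(4814.68/1567.3) = 1.7527.
t = 3.3554 / 1.7527 = 1.914.
df = n − 2 = 154.
One-sided p ≈ 0.0287, which is < 0.05, so reject H₀.
There is evidence that the true slope on living area is positive.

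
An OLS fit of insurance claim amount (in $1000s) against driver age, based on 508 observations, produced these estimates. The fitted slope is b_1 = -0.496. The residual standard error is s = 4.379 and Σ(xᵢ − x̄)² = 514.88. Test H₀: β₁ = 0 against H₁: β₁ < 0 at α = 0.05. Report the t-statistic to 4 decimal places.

SE(b_1) = s/√Sₓₓ = 4.379/√514.88 = 0.192984.
t = -0.496 / 0.192984 = -2.5702.
df = n − 2 = 506.
One-sided p ≈ 0.0052, which is < 0.05, so reject H₀.
There is evidence that the true slope on driver age is negative.

t = -2.5702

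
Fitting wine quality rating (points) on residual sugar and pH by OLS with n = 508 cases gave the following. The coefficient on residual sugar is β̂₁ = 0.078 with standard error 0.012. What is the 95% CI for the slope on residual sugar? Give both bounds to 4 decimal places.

df = n − k − 1 = 508 − 2 − 1 = 505.
t* = t_{0.025, 505} = 1.964673.
Margin = t* × SE = 1.964673 × 0.012 = 0.023576.
CI: 0.078 ± 0.023576 → (0.0544, 0.1016).
With 95% confidence, each one-unit increase in residual sugar is associated with a change of between 0.0544 and 0.1016 points in wine quality rating, holding the other predictors fixed.

(0.0544, 0.1016)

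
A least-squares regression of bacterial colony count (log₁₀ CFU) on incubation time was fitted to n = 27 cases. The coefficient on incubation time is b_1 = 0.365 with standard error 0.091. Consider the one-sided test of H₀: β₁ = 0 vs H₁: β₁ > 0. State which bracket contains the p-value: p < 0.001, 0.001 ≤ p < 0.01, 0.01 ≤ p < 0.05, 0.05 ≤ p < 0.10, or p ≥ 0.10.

t = 0.365 / 0.091 = 4.011.
df = n − 2 = 27 − 2 = 25.
One-sided p = P(T_{25} > t) ≈ 0.0002.
So p < 0.001.

p < 0.001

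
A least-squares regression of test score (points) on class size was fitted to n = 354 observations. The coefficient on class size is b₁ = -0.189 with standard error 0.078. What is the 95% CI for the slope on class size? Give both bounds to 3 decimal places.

(-0.342, -0.036)

df = n − 2 = 354 − 2 = 352.
t* = t_{0.025, 352} = 1.966726.
Margin = t* × SE = 1.966726 × 0.078 = 0.15340.
CI: -0.189 ± 0.15340 → (-0.342, -0.036).
With 95% confidence, each one-unit increase in class size is associated with a change of between -0.342 and -0.036 points in test score.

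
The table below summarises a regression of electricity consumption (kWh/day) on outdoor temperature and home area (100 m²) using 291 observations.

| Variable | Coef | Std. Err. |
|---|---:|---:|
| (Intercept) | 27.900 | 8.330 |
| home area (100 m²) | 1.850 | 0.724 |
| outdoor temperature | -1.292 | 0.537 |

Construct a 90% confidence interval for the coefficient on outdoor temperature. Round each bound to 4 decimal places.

Read off: b = -1.292, SE = 0.537 for outdoor temperature.
df = n − k − 1 = 291 − 2 − 1 = 288.
t* = t_{0.05, 288} = 1.650162.
Margin = t* × SE = 1.650162 × 0.537 = 0.886137.
CI: -1.292 ± 0.886137 → (-2.1781, -0.4059).

(-2.1781, -0.4059)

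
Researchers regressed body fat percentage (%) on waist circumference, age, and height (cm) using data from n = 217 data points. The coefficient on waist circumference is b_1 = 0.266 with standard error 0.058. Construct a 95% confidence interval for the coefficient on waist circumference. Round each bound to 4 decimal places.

(0.1517, 0.3803)

df = n − k − 1 = 217 − 3 − 1 = 213.
t* = t_{0.025, 213} = 1.971164.
Margin = t* × SE = 1.971164 × 0.058 = 0.114328.
CI: 0.266 ± 0.114328 → (0.1517, 0.3803).
With 95% confidence, each one-unit increase in waist circumference is associated with a change of between 0.1517 and 0.3803 % in body fat percentage, holding the other predictors fixed.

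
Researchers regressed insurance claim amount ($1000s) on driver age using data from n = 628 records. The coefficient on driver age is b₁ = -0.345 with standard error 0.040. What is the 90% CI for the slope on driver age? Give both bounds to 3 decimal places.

df = n − 2 = 628 − 2 = 626.
t* = t_{0.05, 626} = 1.647291.
Margin = t* × SE = 1.647291 × 0.040 = 0.06589.
CI: -0.345 ± 0.06589 → (-0.411, -0.279).
With 90% confidence, each one-unit increase in driver age is associated with a change of between -0.411 and -0.279 $1000s in insurance claim amount.

(-0.411, -0.279)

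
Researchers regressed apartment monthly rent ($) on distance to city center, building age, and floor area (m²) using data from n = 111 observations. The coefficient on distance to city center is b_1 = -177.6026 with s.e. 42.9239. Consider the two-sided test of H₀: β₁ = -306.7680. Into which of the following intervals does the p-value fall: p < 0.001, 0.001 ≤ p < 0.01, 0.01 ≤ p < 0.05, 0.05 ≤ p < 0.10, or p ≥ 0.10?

0.001 ≤ p < 0.01

t = (-177.6026 − (-306.7680)) / 42.9239 = 3.009.
df = n − k − 1 = 111 − 3 − 1 = 107.
Two-sided p = 2·P(T_{107} > |t|) ≈ 0.0033.
So 0.001 ≤ p < 0.01.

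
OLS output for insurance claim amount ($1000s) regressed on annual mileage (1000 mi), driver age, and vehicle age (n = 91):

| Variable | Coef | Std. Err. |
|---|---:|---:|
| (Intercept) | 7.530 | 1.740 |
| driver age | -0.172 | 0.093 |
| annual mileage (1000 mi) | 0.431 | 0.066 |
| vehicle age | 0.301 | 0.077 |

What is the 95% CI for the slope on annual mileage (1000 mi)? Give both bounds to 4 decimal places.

Read off: b = 0.431, SE = 0.066 for annual mileage (1000 mi).
df = n − k − 1 = 91 − 3 − 1 = 87.
t* = t_{0.025, 87} = 1.987608.
Margin = t* × SE = 1.987608 × 0.066 = 0.131182.
CI: 0.431 ± 0.131182 → (0.2998, 0.5622).

(0.2998, 0.5622)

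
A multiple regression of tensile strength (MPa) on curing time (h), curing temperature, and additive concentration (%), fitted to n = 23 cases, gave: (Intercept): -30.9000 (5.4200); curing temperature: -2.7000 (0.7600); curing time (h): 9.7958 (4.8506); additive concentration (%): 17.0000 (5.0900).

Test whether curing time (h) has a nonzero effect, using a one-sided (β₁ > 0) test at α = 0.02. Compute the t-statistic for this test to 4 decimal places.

t = 2.0195

Read off: b = 9.7958, SE = 4.8506 for curing time (h).
H₀: β₁ = 0 vs H₁: β₁ > 0.
t = 9.7958 / 4.8506 = 2.0195.
df = n − k − 1 = 23 − 3 − 1 = 19.
One-sided p ≈ 0.0289, which is ≥ 0.02, so fail to reject H₀.
The data do not give significant evidence that the true slope on curing time (h) is positive, holding the other predictors fixed.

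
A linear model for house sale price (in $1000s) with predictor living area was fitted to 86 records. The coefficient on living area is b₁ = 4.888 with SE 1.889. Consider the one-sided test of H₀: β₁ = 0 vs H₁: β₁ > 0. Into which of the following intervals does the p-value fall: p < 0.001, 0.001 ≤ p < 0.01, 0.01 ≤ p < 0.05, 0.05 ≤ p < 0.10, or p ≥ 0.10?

t = 4.888 / 1.889 = 2.588.
df = n − 2 = 86 − 2 = 84.
One-sided p = P(T_{84} > t) ≈ 0.0057.
So 0.001 ≤ p < 0.01.

0.001 ≤ p < 0.01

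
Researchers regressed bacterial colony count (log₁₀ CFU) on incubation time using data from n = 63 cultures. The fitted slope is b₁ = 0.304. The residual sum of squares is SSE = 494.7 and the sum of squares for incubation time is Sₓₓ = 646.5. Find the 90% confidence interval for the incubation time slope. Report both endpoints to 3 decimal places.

(0.117, 0.491)

MSE = SSE/(n − 2) = 494.7/61 = 8.10984.
SE(b₁) = √(MSE/Sₓₓ) = √(8.10984/646.5) = 0.112001.
df = n − 2 = 61.
t* = t_{0.05, 61} = 1.670219.
Margin = t* × SE = 1.670219 × 0.112001 = 0.18707.
CI: 0.304 ± 0.18707 → (0.117, 0.491).
With 90% confidence, each one-unit increase in incubation time is associated with a change of between 0.117 and 0.491 log₁₀ CFU in bacterial colony count.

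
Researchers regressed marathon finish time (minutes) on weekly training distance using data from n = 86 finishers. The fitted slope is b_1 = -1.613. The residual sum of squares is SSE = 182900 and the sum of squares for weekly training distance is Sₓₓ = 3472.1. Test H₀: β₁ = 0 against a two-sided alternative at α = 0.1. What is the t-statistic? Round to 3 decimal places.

t = -2.037

MSE = SSE/(n − 2) = 182900/84 = 2177.38.
SE(b_1) = √(MSE/Sₓₓ) = √(2177.38/3472.1) = 0.791901.
t = -1.613 / 0.791901 = -2.037.
df = n − 2 = 84.
Two-sided p ≈ 0.0448, which is < 0.1, so reject H₀.
There is evidence that weekly training distance is associated with marathon finish time.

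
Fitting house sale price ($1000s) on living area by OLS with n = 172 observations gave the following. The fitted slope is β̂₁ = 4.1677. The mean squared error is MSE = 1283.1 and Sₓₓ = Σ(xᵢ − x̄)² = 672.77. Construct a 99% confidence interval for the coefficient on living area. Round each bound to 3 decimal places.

SE(β̂₁) = √(MSE/Sₓₓ) = √(1283.1/672.77) = 1.38101.
df = n − 2 = 170.
t* = t_{0.005, 170} = 2.605058.
Margin = t* × SE = 2.605058 × 1.38101 = 3.59761.
CI: 4.1677 ± 3.59761 → (0.570, 7.765).
With 99% confidence, each one-unit increase in living area is associated with a change of between 0.570 and 7.765 $1000s in house sale price.

(0.570, 7.765)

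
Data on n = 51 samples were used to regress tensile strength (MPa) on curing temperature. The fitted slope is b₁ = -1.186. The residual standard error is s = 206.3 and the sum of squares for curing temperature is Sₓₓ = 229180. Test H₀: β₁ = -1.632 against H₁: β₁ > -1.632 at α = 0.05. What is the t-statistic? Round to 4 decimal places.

t = 1.0350

SE(b₁) = s/√Sₓₓ = 206.3/√229180 = 0.430934.
t = (-1.186 − (-1.632)) / 0.430934 = 1.0350.
df = n − 2 = 49.
One-sided p ≈ 0.1529, which is ≥ 0.05, so fail to reject H₀.
The data do not give significant evidence that the true slope on curing temperature exceeds -1.632 MPa per unit.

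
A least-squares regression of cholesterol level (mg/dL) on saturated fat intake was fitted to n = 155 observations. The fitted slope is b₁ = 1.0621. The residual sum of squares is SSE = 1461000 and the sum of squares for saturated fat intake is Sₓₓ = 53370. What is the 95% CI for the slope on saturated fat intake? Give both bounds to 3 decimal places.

(0.226, 1.898)

MSE = SSE/(n − 2) = 1461000/153 = 9549.02.
SE(b₁) = √(MSE/Sₓₓ) = √(9549.02/53370) = 0.422991.
df = n − 2 = 153.
t* = t_{0.025, 153} = 1.97559.
Margin = t* × SE = 1.97559 × 0.422991 = 0.83566.
CI: 1.0621 ± 0.83566 → (0.226, 1.898).
With 95% confidence, each one-unit increase in saturated fat intake is associated with a change of between 0.226 and 1.898 mg/dL in cholesterol level.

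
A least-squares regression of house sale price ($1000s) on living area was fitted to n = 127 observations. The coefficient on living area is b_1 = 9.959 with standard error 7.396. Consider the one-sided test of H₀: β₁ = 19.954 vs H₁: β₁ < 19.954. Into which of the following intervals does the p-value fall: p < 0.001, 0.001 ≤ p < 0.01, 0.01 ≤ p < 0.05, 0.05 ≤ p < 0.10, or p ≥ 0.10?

t = (9.959 − 19.954) / 7.396 = -1.351.
df = n − 2 = 127 − 2 = 125.
One-sided p = P(T_{125} < t) ≈ 0.0895.
So 0.05 ≤ p < 0.10.

0.05 ≤ p < 0.10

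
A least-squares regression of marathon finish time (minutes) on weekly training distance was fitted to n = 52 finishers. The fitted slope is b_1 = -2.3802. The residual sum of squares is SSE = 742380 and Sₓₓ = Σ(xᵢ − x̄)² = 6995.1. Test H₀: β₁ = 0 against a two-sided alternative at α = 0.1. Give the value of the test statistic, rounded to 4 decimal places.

t = -1.6337

MSE = SSE/(n − 2) = 742380/50 = 14847.6.
SE(b_1) = √(MSE/Sₓₓ) = √(14847.6/6995.1) = 1.4569.
t = -2.3802 / 1.4569 = -1.6337.
df = n − 2 = 50.
Two-sided p ≈ 0.1086, which is ≥ 0.1, so fail to reject H₀.
The data do not give significant evidence of an association between weekly training distance and marathon finish time.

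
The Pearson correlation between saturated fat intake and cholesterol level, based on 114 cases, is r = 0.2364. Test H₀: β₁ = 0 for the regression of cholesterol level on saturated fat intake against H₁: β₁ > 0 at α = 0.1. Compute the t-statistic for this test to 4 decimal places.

t = r·√(n − 2)/√(1 − r²) = 0.2364·√112/√0.944115 = 2.5748.
df = n − 2 = 112.
One-sided p ≈ 0.0057, which is < 0.1, so reject H₀.
There is evidence of a linear association between saturated fat intake and cholesterol level.

t = 2.5748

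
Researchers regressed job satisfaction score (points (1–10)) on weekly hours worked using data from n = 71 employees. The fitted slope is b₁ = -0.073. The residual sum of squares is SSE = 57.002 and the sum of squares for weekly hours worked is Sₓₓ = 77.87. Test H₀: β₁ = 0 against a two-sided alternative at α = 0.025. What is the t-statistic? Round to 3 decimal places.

t = -0.709

MSE = SSE/(n − 2) = 57.002/69 = 0.826116.
SE(b₁) = √(MSE/Sₓₓ) = √(0.826116/77.87) = 0.103.
t = -0.073 / 0.103 = -0.709.
df = n − 2 = 69.
Two-sided p ≈ 0.4809, which is ≥ 0.025, so fail to reject H₀.
The data do not give significant evidence of an association between weekly hours worked and job satisfaction score.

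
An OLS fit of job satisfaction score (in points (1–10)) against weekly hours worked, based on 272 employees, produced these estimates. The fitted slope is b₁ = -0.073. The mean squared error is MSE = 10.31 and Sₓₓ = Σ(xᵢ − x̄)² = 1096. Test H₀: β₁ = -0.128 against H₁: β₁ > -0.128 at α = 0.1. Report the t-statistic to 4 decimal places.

t = 0.5671

SE(b₁) = √(MSE/Sₓₓ) = √(10.31/1096) = 0.0969894.
t = (-0.073 − (-0.128)) / 0.0969894 = 0.5671.
df = n − 2 = 270.
One-sided p ≈ 0.2856, which is ≥ 0.1, so fail to reject H₀.
The data do not give significant evidence that the true slope on weekly hours worked exceeds -0.128 points (1–10) per unit.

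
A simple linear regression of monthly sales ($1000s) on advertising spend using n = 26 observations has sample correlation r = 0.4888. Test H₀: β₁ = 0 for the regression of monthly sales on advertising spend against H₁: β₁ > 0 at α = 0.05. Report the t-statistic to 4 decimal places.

t = r·√(n − 2)/√(1 − r²) = 0.4888·√24/√0.761075 = 2.7449.
df = n − 2 = 24.
One-sided p ≈ 0.0056, which is < 0.05, so reject H₀.
There is evidence of a linear association between advertising spend and monthly sales.

t = 2.7449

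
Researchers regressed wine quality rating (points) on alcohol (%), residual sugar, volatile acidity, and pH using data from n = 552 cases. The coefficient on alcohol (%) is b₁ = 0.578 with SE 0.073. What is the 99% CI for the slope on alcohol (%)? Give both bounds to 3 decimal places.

(0.389, 0.767)

df = n − k − 1 = 552 − 4 − 1 = 547.
t* = t_{0.005, 547} = 2.584847.
Margin = t* × SE = 2.584847 × 0.073 = 0.18869.
CI: 0.578 ± 0.18869 → (0.389, 0.767).
With 99% confidence, each one-unit increase in alcohol (%) is associated with a change of between 0.389 and 0.767 points in wine quality rating, holding the other predictors fixed.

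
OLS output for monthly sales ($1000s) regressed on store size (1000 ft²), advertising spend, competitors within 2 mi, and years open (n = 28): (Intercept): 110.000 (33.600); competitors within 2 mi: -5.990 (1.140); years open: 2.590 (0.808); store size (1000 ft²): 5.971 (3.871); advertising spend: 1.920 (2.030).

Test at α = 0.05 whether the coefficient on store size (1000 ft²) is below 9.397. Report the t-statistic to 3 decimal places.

t = -0.885

Read off: b = 5.971, SE = 3.871 for store size (1000 ft²).
H₀: β₁ = 9.397 vs H₁: β₁ < 9.397.
t = (5.971 − 9.397) / 3.871 = -0.885.
df = n − k − 1 = 28 − 4 − 1 = 23.
One-sided p ≈ 0.1926, which is ≥ 0.05, so fail to reject H₀.
The data do not give significant evidence that the true slope on store size (1000 ft²) is below 9.397 $1000s per unit, holding the other predictors fixed.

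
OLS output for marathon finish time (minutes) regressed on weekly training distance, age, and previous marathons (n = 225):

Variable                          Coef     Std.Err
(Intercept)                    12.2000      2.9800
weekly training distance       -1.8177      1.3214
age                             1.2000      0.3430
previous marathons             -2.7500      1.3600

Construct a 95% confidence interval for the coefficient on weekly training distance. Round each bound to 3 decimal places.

Read off: b = -1.8177, SE = 1.3214 for weekly training distance.
df = n − k − 1 = 225 − 3 − 1 = 221.
t* = t_{0.025, 221} = 1.970756.
Margin = t* × SE = 1.970756 × 1.3214 = 2.60416.
CI: -1.8177 ± 2.60416 → (-4.422, 0.786).

(-4.422, 0.786)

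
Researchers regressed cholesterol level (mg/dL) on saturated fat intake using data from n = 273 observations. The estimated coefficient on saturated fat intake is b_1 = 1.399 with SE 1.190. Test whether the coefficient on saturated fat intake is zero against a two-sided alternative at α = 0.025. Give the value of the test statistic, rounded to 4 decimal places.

t = 1.1756

H₀: β₁ = 0 vs H₁: β₁ ≠ 0.
t = (b_1 − β₁⁰)/SE = 1.399 / 1.190 = 1.1756.
df = n − 2 = 273 − 2 = 271.
Two-sided p ≈ 0.2408, which is ≥ 0.025, so fail to reject H₀.
The data do not give significant evidence of an association between saturated fat intake and cholesterol level.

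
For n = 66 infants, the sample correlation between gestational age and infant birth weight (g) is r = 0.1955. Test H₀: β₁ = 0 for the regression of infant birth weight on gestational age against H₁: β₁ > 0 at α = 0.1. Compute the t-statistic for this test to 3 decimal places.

t = r·√(n − 2)/√(1 − r²) = 0.1955·√64/√0.96178 = 1.595.
df = n − 2 = 64.
One-sided p ≈ 0.0578, which is < 0.1, so reject H₀.
There is evidence of a linear association between gestational age and infant birth weight.

t = 1.595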